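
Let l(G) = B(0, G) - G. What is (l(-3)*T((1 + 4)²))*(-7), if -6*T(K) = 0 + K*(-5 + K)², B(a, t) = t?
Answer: 0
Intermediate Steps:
T(K) = -K*(-5 + K)²/6 (T(K) = -(0 + K*(-5 + K)²)/6 = -K*(-5 + K)²/6)
l(G) = 0 (l(G) = G - G = 0)
(l(-3)*T((1 + 4)²))*(-7) = (0*(-(1 + 4)²*(-5 + (1 + 4)²)²/6))*(-7) = (0*(-⅙*5²*(-5 + 5²)²))*(-7) = (0*(-⅙*25*(-5 + 25)²))*(-7) = (0*(-⅙*25*20²))*(-7) = (0*(-⅙*25*400))*(-7) = (0*(-5000/3))*(-7) = 0*(-7) = 0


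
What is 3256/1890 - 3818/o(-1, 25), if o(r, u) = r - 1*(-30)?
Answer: -3560798/27405 ≈ -129.93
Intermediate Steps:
o(r, u) = 30 + r (o(r, u) = r + 30 = 30 + r)
3256/1890 - 3818/o(-1, 25) = 3256/1890 - 3818/(30 - 1) = 3256*(1/1890) - 3818/29 = 1628/945 - 3818*1/29 = 1628/945 - 3818/29 = -3560798/27405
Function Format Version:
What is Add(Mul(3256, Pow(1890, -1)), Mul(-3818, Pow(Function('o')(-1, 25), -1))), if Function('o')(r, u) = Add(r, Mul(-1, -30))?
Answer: Rational(-3560798, 27405) ≈ -129.93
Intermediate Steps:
Function('o')(r, u) = Add(30, r) (Function('o')(r, u) = Add(r, 30) = Add(30, r))
Add(Mul(3256, Pow(1890, -1)), Mul(-3818, Pow(Function('o')(-1, 25), -1))) = Add(Mul(3256, Pow(1890, -1)), Mul(-3818, Pow(Add(30, -1), -1))) = Add(Mul(3256, Rational(1, 1890)), Mul(-3818, Pow(29, -1))) = Add(Rational(1628, 945), Mul(-3818, Rational(1, 29))) = Add(Rational(1628, 945), Rational(-3818, 29)) = Rational(-3560798, 27405)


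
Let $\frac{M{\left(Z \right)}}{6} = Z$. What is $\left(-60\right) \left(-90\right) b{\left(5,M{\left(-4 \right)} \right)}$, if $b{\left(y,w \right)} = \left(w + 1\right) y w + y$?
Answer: $14931000$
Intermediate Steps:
$M{\left(Z \right)} = 6 Z$
$b{\left(y,w \right)} = y + w y \left(1 + w\right)$ ($b{\left(y,w \right)} = \left(1 + w\right) y w + y = y \left(1 + w\right) w + y = w y \left(1 + w\right) + y = y + w y \left(1 + w\right)$)
$\left(-60\right) \left(-90\right) b{\left(5,M{\left(-4 \right)} \right)} = \left(-60\right) \left(-90\right) 5 \left(1 + 6 \left(-4\right) + \left(6 \left(-4\right)\right)^{2}\right) = 5400 \cdot 5 \left(1 - 24 + \left(-24\right)^{2}\right) = 5400 \cdot 5 \left(1 - 24 + 576\right) = 5400 \cdot 5 \cdot 553 = 5400 \cdot 2765 = 14931000$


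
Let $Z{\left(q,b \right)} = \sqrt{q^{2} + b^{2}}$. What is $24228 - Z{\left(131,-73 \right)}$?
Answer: $24228 - \sqrt{22490} \approx 24078.0$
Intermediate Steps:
$Z{\left(q,b \right)} = \sqrt{b^{2} + q^{2}}$
$24228 - Z{\left(131,-73 \right)} = 24228 - \sqrt{\left(-73\right)^{2} + 131^{2}} = 24228 - \sqrt{5329 + 17161} = 24228 - \sqrt{22490}$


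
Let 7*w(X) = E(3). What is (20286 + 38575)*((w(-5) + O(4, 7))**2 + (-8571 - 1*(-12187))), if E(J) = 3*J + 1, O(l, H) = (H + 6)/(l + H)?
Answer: 114937687415/539 ≈ 2.1324e+8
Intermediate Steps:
O(l, H) = (6 + H)/(H + l)
E(J) = 1 + 3*J
w(X) = 10/7 (w(X) = (1 + 3*3)/7 = (1 + 9)/7 = (1/7)*10 = 10/7)
(20286 + 38575)*((w(-5) + O(4, 7))**2 + (-8571 - 1*(-12187))) = (20286 + 38575)*((10/7 + (6 + 7)/(7 + 4))**2 + (-8571 - 1*(-12187))) = 58861*((10/7 + 13/11)**2 + (-8571 + 12187)) = 58861*((10/7 + (1/11)*13)**2 + 3616) = 58861*((10/7 + 13/11)**2 + 3616) = 58861*((201/77)**2 + 3616) = 58861*(40401/5929 + 3616) = 58861*(21479665/5929) = 114937687415/539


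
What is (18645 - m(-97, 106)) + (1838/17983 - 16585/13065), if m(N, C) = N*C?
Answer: 1359212704816/46989579 ≈ 28926.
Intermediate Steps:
m(N, C) = C*N
(18645 - m(-97, 106)) + (1838/17983 - 16585/13065) = (18645 - 106*(-97)) + (1838/17983 - 16585/13065) = (18645 - 1*(-10282)) + (1838*(1/17983) - 16585*1/13065) = (18645 + 10282) + (1838/17983 - 3317/2613) = 28927 - 54846917/46989579 = 1359212704816/46989579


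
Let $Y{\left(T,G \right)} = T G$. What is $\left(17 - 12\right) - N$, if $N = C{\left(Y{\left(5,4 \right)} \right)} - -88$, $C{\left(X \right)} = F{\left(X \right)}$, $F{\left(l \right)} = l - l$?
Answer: $-83$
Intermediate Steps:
$Y{\left(T,G \right)} = G T$
$F{\left(l \right)} = 0$
$C{\left(X \right)} = 0$
$N = 88$ ($N = 0 - -88 = 0 + 88 = 88$)
$\left(17 - 12\right) - N = \left(17 - 12\right) - 88 = 5 - 88 = -83$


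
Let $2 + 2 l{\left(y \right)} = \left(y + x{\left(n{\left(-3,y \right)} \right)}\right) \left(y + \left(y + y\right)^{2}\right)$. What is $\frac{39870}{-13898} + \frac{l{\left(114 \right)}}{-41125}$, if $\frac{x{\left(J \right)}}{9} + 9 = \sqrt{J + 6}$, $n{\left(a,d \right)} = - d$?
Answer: $- \frac{6793298459}{285777625} - \frac{1406646 i \sqrt{3}}{41125} \approx -23.771 - 59.243 i$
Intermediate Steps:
$x{\left(J \right)} = -81 + 9 \sqrt{6 + J}$ ($x{\left(J \right)} = -81 + 9 \sqrt{J + 6} = -81 + 9 \sqrt{6 + J}$)
$l{\left(y \right)} = -1 + \frac{\left(y + 4 y^{2}\right) \left(-81 + y + 9 \sqrt{6 - y}\right)}{2}$ ($l{\left(y \right)} = -1 + \frac{\left(y + \left(-81 + 9 \sqrt{6 - y}\right)\right) \left(y + \left(y + y\right)^{2}\right)}{2} = -1 + \frac{\left(-81 + y + 9 \sqrt{6 - y}\right) \left(y + \left(2 y\right)^{2}\right)}{2} = -1 + \frac{\left(-81 + y + 9 \sqrt{6 - y}\right) \left(y + 4 y^{2}\right)}{2} = -1 + \frac{\left(y + 4 y^{2}\right) \left(-81 + y + 9 \sqrt{6 - y}\right)}{2}$)
$\frac{39870}{-13898} + \frac{l{\left(114 \right)}}{-41125} = \frac{39870}{-13898} + \frac{-1 + \frac{114^{2}}{2} + 2 \cdot 114^{3} + 18 \cdot 114^{2} \left(-9 + \sqrt{6 - 114}\right) + \frac{9}{2} \cdot 114 \left(-9 + \sqrt{6 - 114}\right)}{-41125} = 39870 \left(- \frac{1}{13898}\right) + \left(-1 + \frac{1}{2} \cdot 12996 + 2 \cdot 1481544 + 18 \cdot 12996 \left(-9 + \sqrt{6 - 114}\right) + \frac{9}{2} \cdot 114 \left(-9 + \sqrt{6 - 114}\right)\right) \left(- \frac{1}{41125}\right) = - \frac{19935}{6949} + \left(-1 + 6498 + 2963088 + 18 \cdot 12996 \left(-9 + \sqrt{-108}\right) + \frac{9}{2} \cdot 114 \left(-9 + \sqrt{-108}\right)\right) \left(- \frac{1}{41125}\right) = - \frac{19935}{6949} + \left(-1 + 6498 + 2963088 + 18 \cdot 12996 \left(-9 + 6 i \sqrt{3}\right) + \frac{9}{2} \cdot 114 \left(-9 + 6 i \sqrt{3}\right)\right) \left(- \frac{1}{41125}\right) = - \frac{19935}{6949} + \left(-1 + 6498 + 2963088 - \left(2105352 - 1403568 i \sqrt{3}\right) - \left(4617 - 3078 i \sqrt{3}\right)\right) \left(- \frac{1}{41125}\right) = - \frac{19935}{6949} + \left(859616 + 1406646 i \sqrt{3}\right) \left(- \frac{1}{41125}\right) = - \frac{19935}{6949} - \left(\frac{859616}{41125} + \frac{1406646 i \sqrt{3}}{41125}\right) = - \frac{6793298459}{285777625} - \frac{1406646 i \sqrt{3}}{41125}$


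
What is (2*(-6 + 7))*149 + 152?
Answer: 450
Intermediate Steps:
(2*(-6 + 7))*149 + 152 = (2*1)*149 + 152 = 2*149 + 152 = 298 + 152 = 450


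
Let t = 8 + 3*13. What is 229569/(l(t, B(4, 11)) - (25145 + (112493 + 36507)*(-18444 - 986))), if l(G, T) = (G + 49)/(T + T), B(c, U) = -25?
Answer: 5739225/72376121327 ≈ 7.9297e-5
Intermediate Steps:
t = 47 (t = 8 + 39 = 47)
l(G, T) = (49 + G)/(2*T) (l(G, T) = (49 + G)/((2*T)) = (49 + G)*(1/(2*T)) = (49 + G)/(2*T))
229569/(l(t, B(4, 11)) - (25145 + (112493 + 36507)*(-18444 - 986))) = 229569/((1/2)*(49 + 47)/(-25) - (25145 + (112493 + 36507)*(-18444 - 986))) = 229569/((1/2)*(-1/25)*96 - (25145 + 149000*(-19430))) = 229569/(-48/25 - (25145 - 2895070000)) = 229569/(-48/25 - 1*(-2895044855)) = 229569/(-48/25 + 2895044855) = 229569/(72376121327/25) = 229569*(25/72376121327) = 5739225/72376121327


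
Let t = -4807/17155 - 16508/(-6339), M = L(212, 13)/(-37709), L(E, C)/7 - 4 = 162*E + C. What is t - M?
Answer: 5098025372374/585812250915 ≈ 8.7025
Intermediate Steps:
L(E, C) = 28 + 7*C + 1134*E (L(E, C) = 28 + 7*(162*E + C) = 28 + 7*(C + 162*E) = 28 + (7*C + 1134*E) = 28 + 7*C + 1134*E)
M = -34361/5387 (M = (28 + 7*13 + 1134*212)/(-37709) = (28 + 91 + 240408)*(-1/37709) = 240527*(-1/37709) = -34361/5387 ≈ -6.3785)
t = 252723167/108745545 (t = -4807*1/17155 - 16508*(-1/6339) = -4807/17155 + 16508/6339 = 252723167/108745545 ≈ 2.3240)
t - M = 252723167/108745545 - 1*(-34361/5387) = 252723167/108745545 + 34361/5387 = 5098025372374/585812250915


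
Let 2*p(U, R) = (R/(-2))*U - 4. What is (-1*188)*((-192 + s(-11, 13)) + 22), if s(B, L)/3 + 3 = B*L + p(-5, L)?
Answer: 106267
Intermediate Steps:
p(U, R) = -2 - R*U/4 (p(U, R) = ((R/(-2))*U - 4)/2 = ((R*(-½))*U - 4)/2 = ((-R/2)*U - 4)/2 = (-R*U/2 - 4)/2 = (-4 - R*U/2)/2 = -2 - R*U/4)
s(B, L) = -15 + 15*L/4 + 3*B*L (s(B, L) = -9 + 3*(B*L + (-2 - ¼*L*(-5))) = -9 + 3*(B*L + (-2 + 5*L/4)) = -9 + 3*(-2 + 5*L/4 + B*L) = -9 + (-6 + 15*L/4 + 3*B*L) = -15 + 15*L/4 + 3*B*L)
(-1*188)*((-192 + s(-11, 13)) + 22) = (-1*188)*((-192 + (-15 + (15/4)*13 + 3*(-11)*13)) + 22) = -188*((-192 + (-15 + 195/4 - 429)) + 22) = -188*((-192 - 1581/4) + 22) = -188*(-2349/4 + 22) = -188*(-2261/4) = 106267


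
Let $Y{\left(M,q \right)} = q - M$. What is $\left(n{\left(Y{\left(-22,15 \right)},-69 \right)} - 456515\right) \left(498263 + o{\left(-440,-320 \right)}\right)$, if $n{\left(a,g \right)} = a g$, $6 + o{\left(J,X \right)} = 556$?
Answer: $-228989086284$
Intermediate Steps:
$o{\left(J,X \right)} = 550$ ($o{\left(J,X \right)} = -6 + 556 = 550$)
$\left(n{\left(Y{\left(-22,15 \right)},-69 \right)} - 456515\right) \left(498263 + o{\left(-440,-320 \right)}\right) = \left(\left(15 - -22\right) \left(-69\right) - 456515\right) \left(498263 + 550\right) = \left(\left(15 + 22\right) \left(-69\right) - 456515\right) 498813 = \left(37 \left(-69\right) - 456515\right) 498813 = \left(-2553 - 456515\right) 498813 = \left(-459068\right) 498813 = -228989086284$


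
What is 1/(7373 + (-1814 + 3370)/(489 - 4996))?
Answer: 4507/33228555 ≈ 0.00013564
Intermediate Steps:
1/(7373 + (-1814 + 3370)/(489 - 4996)) = 1/(7373 + 1556/(-4507)) = 1/(7373 + 1556*(-1/4507)) = 1/(7373 - 1556/4507) = 1/(33228555/4507) = 4507/33228555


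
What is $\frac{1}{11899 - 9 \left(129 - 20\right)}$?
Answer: $\frac{1}{10918} \approx 9.1592 \cdot 10^{-5}$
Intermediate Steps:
$\frac{1}{11899 - 9 \left(129 - 20\right)} = \frac{1}{11899 - 981} = \frac{1}{10918}$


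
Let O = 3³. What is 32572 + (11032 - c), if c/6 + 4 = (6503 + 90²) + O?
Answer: -44152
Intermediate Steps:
O = 27
c = 87756 (c = -24 + 6*((6503 + 90²) + 27) = -24 + 6*((6503 + 8100) + 27) = -24 + 6*(14603 + 27) = -24 + 6*14630 = -24 + 87780 = 87756)
32572 + (11032 - c) = 32572 + (11032 - 1*87756) = 32572 + (11032 - 87756) = 32572 - 76724 = -44152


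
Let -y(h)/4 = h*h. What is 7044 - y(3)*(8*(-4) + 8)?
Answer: 6180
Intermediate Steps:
y(h) = -4*h² (y(h) = -4*h*h = -4*h²)
7044 - y(3)*(8*(-4) + 8) = 7044 - (-4*3²)*(8*(-4) + 8) = 7044 - (-4*9)*(-32 + 8) = 7044 - (-36)*(-24) = 7044 - 1*864 = 7044 - 864 = 6180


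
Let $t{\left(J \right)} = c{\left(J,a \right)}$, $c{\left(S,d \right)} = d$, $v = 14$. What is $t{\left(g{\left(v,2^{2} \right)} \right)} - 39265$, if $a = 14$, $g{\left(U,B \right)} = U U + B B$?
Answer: $-39251$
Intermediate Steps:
$g{\left(U,B \right)} = B^{2} + U^{2}$ ($g{\left(U,B \right)} = U^{2} + B^{2} = B^{2} + U^{2}$)
$t{\left(J \right)} = 14$
$t{\left(g{\left(v,2^{2} \right)} \right)} - 39265 = 14 - 39265 = -39251$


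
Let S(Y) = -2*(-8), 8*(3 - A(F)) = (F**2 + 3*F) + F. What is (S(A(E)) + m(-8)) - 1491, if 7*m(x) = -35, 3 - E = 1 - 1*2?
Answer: -1480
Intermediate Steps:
E = 4 (E = 3 - (1 - 1*2) = 3 - (1 - 2) = 3 - 1*(-1) = 3 + 1 = 4)
m(x) = -5 (m(x) = (1/7)*(-35) = -5)
A(F) = 3 - F/2 - F**2/8 (A(F) = 3 - ((F**2 + 3*F) + F)/8 = 3 - (F**2 + 4*F)/8 = 3 + (-F/2 - F**2/8) = 3 - F/2 - F**2/8)
S(Y) = 16
(S(A(E)) + m(-8)) - 1491 = (16 - 5) - 1491 = 11 - 1491 = -1480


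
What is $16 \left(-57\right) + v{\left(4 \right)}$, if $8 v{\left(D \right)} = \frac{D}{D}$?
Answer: $- \frac{7295}{8} \approx -911.88$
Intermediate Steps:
$v{\left(D \right)} = \frac{1}{8}$ ($v{\left(D \right)} = \frac{D \frac{1}{D}}{8} = \frac{1}{8} \cdot 1 = \frac{1}{8}$)
$16 \left(-57\right) + v{\left(4 \right)} = 16 \left(-57\right) + \frac{1}{8} = -912 + \frac{1}{8} = - \frac{7295}{8}$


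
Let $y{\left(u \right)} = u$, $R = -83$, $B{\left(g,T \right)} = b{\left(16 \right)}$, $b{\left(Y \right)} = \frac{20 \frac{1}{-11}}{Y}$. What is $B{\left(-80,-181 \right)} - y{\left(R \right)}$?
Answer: $\frac{3647}{44} \approx 82.886$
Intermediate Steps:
$b{\left(Y \right)} = - \frac{20}{11 Y}$ ($b{\left(Y \right)} = \frac{20 \left(- \frac{1}{11}\right)}{Y} = - \frac{20}{11 Y}$)
$B{\left(g,T \right)} = - \frac{5}{44}$ ($B{\left(g,T \right)} = - \frac{20}{11 \cdot 16} = \left(- \frac{20}{11}\right) \frac{1}{16} = - \frac{5}{44}$)
$B{\left(-80,-181 \right)} - y{\left(R \right)} = - \frac{5}{44} - -83 = - \frac{5}{44} + 83 = \frac{3647}{44}$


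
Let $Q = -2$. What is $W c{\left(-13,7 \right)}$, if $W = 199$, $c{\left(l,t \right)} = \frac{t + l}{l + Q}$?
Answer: $\frac{398}{5} \approx 79.6$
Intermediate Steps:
$c{\left(l,t \right)} = \frac{l + t}{-2 + l}$ ($c{\left(l,t \right)} = \frac{t + l}{l - 2} = \frac{l + t}{-2 + l}$)
$W c{\left(-13,7 \right)} = 199 \frac{-13 + 7}{-2 - 13} = 199 \frac{1}{-15} \left(-6\right) = 199 \left(\left(- \frac{1}{15}\right) \left(-6\right)\right) = 199 \cdot \frac{2}{5} = \frac{398}{5}$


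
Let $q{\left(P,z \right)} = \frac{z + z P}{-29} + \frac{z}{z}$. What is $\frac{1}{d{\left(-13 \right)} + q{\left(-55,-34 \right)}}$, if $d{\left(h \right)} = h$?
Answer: $- \frac{29}{2184} \approx -0.013278$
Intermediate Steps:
$q{\left(P,z \right)} = 1 - \frac{z}{29} - \frac{P z}{29}$ ($q{\left(P,z \right)} = \left(z + P z\right) \left(- \frac{1}{29}\right) + 1 = \left(- \frac{z}{29} - \frac{P z}{29}\right) + 1 = 1 - \frac{z}{29} - \frac{P z}{29}$)
$\frac{1}{d{\left(-13 \right)} + q{\left(-55,-34 \right)}} = \frac{1}{-13 - \left(- \frac{63}{29} + \frac{1870}{29}\right)} = \frac{1}{-13 + \left(1 + \frac{34}{29} - \frac{1870}{29}\right)} = \frac{1}{-13 - \frac{1807}{29}} = \frac{1}{- \frac{2184}{29}} = - \frac{29}{2184}$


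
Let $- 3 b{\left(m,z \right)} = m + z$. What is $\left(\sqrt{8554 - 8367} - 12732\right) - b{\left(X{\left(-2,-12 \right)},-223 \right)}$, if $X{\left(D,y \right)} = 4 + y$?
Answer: $-12809 + \sqrt{187} \approx -12795.0$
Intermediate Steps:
$b{\left(m,z \right)} = - \frac{m}{3} - \frac{z}{3}$ ($b{\left(m,z \right)} = - \frac{m + z}{3} = - \frac{m}{3} - \frac{z}{3}$)
$\left(\sqrt{8554 - 8367} - 12732\right) - b{\left(X{\left(-2,-12 \right)},-223 \right)} = \left(\sqrt{8554 - 8367} - 12732\right) - \left(- \frac{4 - 12}{3} - - \frac{223}{3}\right) = \left(\sqrt{187} - 12732\right) - \left(\left(- \frac{1}{3}\right) \left(-8\right) + \frac{223}{3}\right) = \left(-12732 + \sqrt{187}\right) - \left(\frac{8}{3} + \frac{223}{3}\right) = \left(-12732 + \sqrt{187}\right) - 77 = -12809 + \sqrt{187}$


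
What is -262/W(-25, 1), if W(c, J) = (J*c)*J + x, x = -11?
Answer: 131/18 ≈ 7.2778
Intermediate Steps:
W(c, J) = -11 + c*J² (W(c, J) = (J*c)*J - 11 = c*J² - 11 = -11 + c*J²)
-262/W(-25, 1) = -262/(-11 - 25*1²) = -262/(-11 - 25*1) = -262/(-11 - 25) = -262/(-36) = -262*(-1/36) = 131/18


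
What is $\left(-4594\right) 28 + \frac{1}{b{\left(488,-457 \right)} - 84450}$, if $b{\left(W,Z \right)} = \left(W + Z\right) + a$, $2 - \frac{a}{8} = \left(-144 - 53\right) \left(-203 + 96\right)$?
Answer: $- \frac{32548398121}{253035} \approx -1.2863 \cdot 10^{5}$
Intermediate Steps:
$a = -168616$ ($a = 16 - 8 \left(-144 - 53\right) \left(-203 + 96\right) = 16 - 8 \left(\left(-197\right) \left(-107\right)\right) = 16 - 168632 = -168616$)
$b{\left(W,Z \right)} = -168616 + W + Z$ ($b{\left(W,Z \right)} = \left(W + Z\right) - 168616 = -168616 + W + Z$)
$\left(-4594\right) 28 + \frac{1}{b{\left(488,-457 \right)} - 84450} = \left(-4594\right) 28 + \frac{1}{\left(-168616 + 488 - 457\right) - 84450} = -128632 + \frac{1}{-168585 - 84450} = -128632 + \frac{1}{-253035} = -128632 - \frac{1}{253035} = - \frac{32548398121}{253035}$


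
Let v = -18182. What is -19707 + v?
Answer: -37889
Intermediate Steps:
-19707 + v = -19707 - 18182 = -37889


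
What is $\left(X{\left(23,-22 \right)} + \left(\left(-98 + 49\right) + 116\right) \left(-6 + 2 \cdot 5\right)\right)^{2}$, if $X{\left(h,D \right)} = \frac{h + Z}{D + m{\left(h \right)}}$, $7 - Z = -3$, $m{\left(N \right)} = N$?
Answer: $90601$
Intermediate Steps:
$Z = 10$ ($Z = 7 - -3 = 7 + 3 = 10$)
$X{\left(h,D \right)} = \frac{10 + h}{D + h}$ ($X{\left(h,D \right)} = \frac{h + 10}{D + h} = \frac{10 + h}{D + h}$)
$\left(X{\left(23,-22 \right)} + \left(\left(-98 + 49\right) + 116\right) \left(-6 + 2 \cdot 5\right)\right)^{2} = \left(\frac{10 + 23}{-22 + 23} + \left(\left(-98 + 49\right) + 116\right) \left(-6 + 2 \cdot 5\right)\right)^{2} = \left(1^{-1} \cdot 33 + \left(-49 + 116\right) \left(-6 + 10\right)\right)^{2} = \left(1 \cdot 33 + 67 \cdot 4\right)^{2} = \left(33 + 268\right)^{2} = 301^{2} = 90601$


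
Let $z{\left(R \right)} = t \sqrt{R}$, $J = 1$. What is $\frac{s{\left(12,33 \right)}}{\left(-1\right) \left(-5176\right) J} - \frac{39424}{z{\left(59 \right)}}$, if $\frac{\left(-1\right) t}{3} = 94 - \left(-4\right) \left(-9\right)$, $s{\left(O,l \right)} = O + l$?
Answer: $\frac{45}{5176} + \frac{19712 \sqrt{59}}{5133} \approx 29.506$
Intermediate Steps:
$t = -174$ ($t = - 3 \left(94 - \left(-4\right) \left(-9\right)\right) = - 3 \left(94 - 36\right) = \left(-3\right) 58 = -174$)
$z{\left(R \right)} = - 174 \sqrt{R}$
$\frac{s{\left(12,33 \right)}}{\left(-1\right) \left(-5176\right) J} - \frac{39424}{z{\left(59 \right)}} = \frac{12 + 33}{\left(-1\right) \left(-5176\right) 1} - \frac{39424}{\left(-174\right) \sqrt{59}} = \frac{45}{5176 \cdot 1} - 39424 \left(- \frac{\sqrt{59}}{10266}\right) = \frac{45}{5176} + \frac{19712 \sqrt{59}}{5133}$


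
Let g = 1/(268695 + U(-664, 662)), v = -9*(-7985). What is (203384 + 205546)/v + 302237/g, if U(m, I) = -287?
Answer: 388659472309798/4791 ≈ 8.1123e+10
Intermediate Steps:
v = 71865
g = 1/268408 (g = 1/(268695 - 287) = 1/268408 ≈ 3.7257e-6)
(203384 + 205546)/v + 302237/g = (203384 + 205546)/71865 + 302237/(1/268408) = 408930*(1/71865) + 302237*268408 = 27262/4791 + 81122828696 = 388659472309798/4791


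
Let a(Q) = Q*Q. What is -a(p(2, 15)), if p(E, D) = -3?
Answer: -9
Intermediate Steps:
a(Q) = Q**2
-a(p(2, 15)) = -1*(-3)**2 = -1*9 = -9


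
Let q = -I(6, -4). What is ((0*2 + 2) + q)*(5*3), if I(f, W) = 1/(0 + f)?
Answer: 55/2 ≈ 27.500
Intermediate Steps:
I(f, W) = 1/f
q = -⅙ (q = -1/6 = -1*⅙ = -⅙ ≈ -0.16667)
((0*2 + 2) + q)*(5*3) = ((0*2 + 2) - ⅙)*(5*3) = ((0 + 2) - ⅙)*15 = (2 - ⅙)*15 = (11/6)*15 = 55/2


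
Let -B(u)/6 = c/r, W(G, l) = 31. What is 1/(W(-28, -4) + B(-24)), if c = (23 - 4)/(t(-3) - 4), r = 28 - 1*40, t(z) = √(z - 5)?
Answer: 2824/83193 + 76*I*√2/83193 ≈ 0.033945 + 0.0012919*I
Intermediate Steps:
t(z) = √(-5 + z)
r = -12 (r = 28 - 40 = -12)
c = 19/(-4 + 2*I*√2) (c = (23 - 4)/(√(-5 - 3) - 4) = 19/(√(-8) - 4) = 19/(2*I*√2 - 4) = 19/(-4 + 2*I*√2) ≈ -3.1667 - 2.2392*I)
B(u) = -19/12 - 19*I*√2/24 (B(u) = -6*(-19/6 - 19*I*√2/12)/(-12) = -6*(-19/6 - 19*I*√2/12)*(-1)/12 = -6*(19/72 + 19*I*√2/144) = -19/12 - 19*I*√2/24)
1/(W(-28, -4) + B(-24)) = 1/(31 + (-19/12 - 19*I*√2/24)) = 1/(353/12 - 19*I*√2/24)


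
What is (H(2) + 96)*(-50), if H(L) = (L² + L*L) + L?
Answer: -5300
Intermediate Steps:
H(L) = L + 2*L² (H(L) = (L² + L²) + L = 2*L² + L = L + 2*L²)
(H(2) + 96)*(-50) = (2*(1 + 2*2) + 96)*(-50) = (2*(1 + 4) + 96)*(-50) = (2*5 + 96)*(-50) = (10 + 96)*(-50) = 106*(-50) = -5300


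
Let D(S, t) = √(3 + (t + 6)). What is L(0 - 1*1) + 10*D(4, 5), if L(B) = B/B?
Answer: 1 + 10*√14 ≈ 38.417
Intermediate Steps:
L(B) = 1
D(S, t) = √(9 + t) (D(S, t) = √(3 + (6 + t)) = √(9 + t))
L(0 - 1*1) + 10*D(4, 5) = 1 + 10*√(9 + 5) = 1 + 10*√14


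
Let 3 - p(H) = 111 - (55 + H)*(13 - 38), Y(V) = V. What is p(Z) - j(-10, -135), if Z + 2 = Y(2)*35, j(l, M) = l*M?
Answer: -4533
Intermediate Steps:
j(l, M) = M*l
Z = 68 (Z = -2 + 2*35 = -2 + 70 = 68)
p(H) = -1483 - 25*H (p(H) = 3 - (111 - (55 + H)*(13 - 38)) = 3 - (111 - (55 + H)*(-25)) = 3 - (111 - (-1375 - 25*H)) = 3 - (111 + (1375 + 25*H)) = 3 - (1486 + 25*H) = 3 + (-1486 - 25*H) = -1483 - 25*H)
p(Z) - j(-10, -135) = (-1483 - 25*68) - (-135)*(-10) = (-1483 - 1700) - 1*1350 = -3183 - 1350 = -4533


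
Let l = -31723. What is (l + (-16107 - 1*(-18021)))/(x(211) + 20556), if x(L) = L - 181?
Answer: -29809/20586 ≈ -1.4480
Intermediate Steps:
x(L) = -181 + L
(l + (-16107 - 1*(-18021)))/(x(211) + 20556) = (-31723 + (-16107 - 1*(-18021)))/((-181 + 211) + 20556) = (-31723 + (-16107 + 18021))/(30 + 20556) = (-31723 + 1914)/20586 = -29809*1/20586 = -29809/20586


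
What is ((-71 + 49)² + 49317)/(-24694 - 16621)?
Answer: -49801/41315 ≈ -1.2054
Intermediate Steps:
((-71 + 49)² + 49317)/(-24694 - 16621) = ((-22)² + 49317)/(-41315) = (484 + 49317)*(-1/41315) = 49801*(-1/41315) = -49801/41315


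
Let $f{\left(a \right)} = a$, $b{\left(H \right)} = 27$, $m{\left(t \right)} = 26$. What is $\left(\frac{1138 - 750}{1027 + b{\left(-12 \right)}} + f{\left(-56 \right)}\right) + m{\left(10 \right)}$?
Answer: $- \frac{15616}{527} \approx -29.632$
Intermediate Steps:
$\left(\frac{1138 - 750}{1027 + b{\left(-12 \right)}} + f{\left(-56 \right)}\right) + m{\left(10 \right)} = \left(\frac{1138 - 750}{1027 + 27} - 56\right) + 26 = \left(\frac{388}{1054} - 56\right) + 26 = \left(388 \cdot \frac{1}{1054} - 56\right) + 26 = \left(\frac{194}{527} - 56\right) + 26 = - \frac{29318}{527} + 26 = - \frac{15616}{527}$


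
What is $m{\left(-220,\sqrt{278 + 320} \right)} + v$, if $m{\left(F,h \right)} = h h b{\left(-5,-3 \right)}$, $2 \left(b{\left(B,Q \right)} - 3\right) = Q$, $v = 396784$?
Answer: $397681$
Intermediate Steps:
$b{\left(B,Q \right)} = 3 + \frac{Q}{2}$
$m{\left(F,h \right)} = \frac{3 h^{2}}{2}$ ($m{\left(F,h \right)} = h h \left(3 + \frac{1}{2} \left(-3\right)\right) = h^{2} \left(3 - \frac{3}{2}\right) = h^{2} \cdot \frac{3}{2} = \frac{3 h^{2}}{2}$)
$m{\left(-220,\sqrt{278 + 320} \right)} + v = \frac{3 \left(\sqrt{278 + 320}\right)^{2}}{2} + 396784 = \frac{3 \left(\sqrt{598}\right)^{2}}{2} + 396784 = \frac{3}{2} \cdot 598 + 396784 = 897 + 396784 = 397681$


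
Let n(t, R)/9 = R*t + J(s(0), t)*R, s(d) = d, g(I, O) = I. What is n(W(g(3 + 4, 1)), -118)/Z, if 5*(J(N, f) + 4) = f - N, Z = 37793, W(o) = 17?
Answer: -87084/188965 ≈ -0.46085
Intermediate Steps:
J(N, f) = -4 - N/5 + f/5 (J(N, f) = -4 + (f - N)/5 = -4 + (-N/5 + f/5) = -4 - N/5 + f/5)
n(t, R) = 9*R*t + 9*R*(-4 + t/5) (n(t, R) = 9*(R*t + (-4 - ⅕*0 + t/5)*R) = 9*(R*t + (-4 + 0 + t/5)*R) = 9*(R*t + (-4 + t/5)*R) = 9*(R*t + R*(-4 + t/5)) = 9*R*t + 9*R*(-4 + t/5))
n(W(g(3 + 4, 1)), -118)/Z = ((18/5)*(-118)*(-10 + 3*17))/37793 = ((18/5)*(-118)*(-10 + 51))*(1/37793) = ((18/5)*(-118)*41)*(1/37793) = -87084/5*1/37793 = -87084/188965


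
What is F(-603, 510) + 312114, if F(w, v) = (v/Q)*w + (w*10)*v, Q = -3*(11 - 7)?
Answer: -5475117/2 ≈ -2.7376e+6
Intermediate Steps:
Q = -12 (Q = -3*4 = -12)
F(w, v) = 119*v*w/12 (F(w, v) = (v/(-12))*w + (w*10)*v = (v*(-1/12))*w + (10*w)*v = (-v/12)*w + 10*v*w = -v*w/12 + 10*v*w = 119*v*w/12)
F(-603, 510) + 312114 = (119/12)*510*(-603) + 312114 = -6099345/2 + 312114 = -5475117/2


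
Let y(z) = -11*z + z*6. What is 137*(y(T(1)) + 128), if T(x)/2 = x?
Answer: 16166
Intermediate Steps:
T(x) = 2*x
y(z) = -5*z (y(z) = -11*z + 6*z = -5*z)
137*(y(T(1)) + 128) = 137*(-10 + 128) = 137*118 = 16166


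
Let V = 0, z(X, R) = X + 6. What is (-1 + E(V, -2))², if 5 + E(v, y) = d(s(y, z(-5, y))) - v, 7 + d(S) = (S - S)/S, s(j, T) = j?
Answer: 169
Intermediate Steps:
z(X, R) = 6 + X
d(S) = -7 (d(S) = -7 + (S - S)/S = -7 + 0/S = -7 + 0 = -7)
E(v, y) = -12 - v (E(v, y) = -5 + (-7 - v) = -12 - v)
(-1 + E(V, -2))² = (-1 + (-12 - 1*0))² = (-1 + (-12 + 0))² = (-1 - 12)² = (-13)² = 169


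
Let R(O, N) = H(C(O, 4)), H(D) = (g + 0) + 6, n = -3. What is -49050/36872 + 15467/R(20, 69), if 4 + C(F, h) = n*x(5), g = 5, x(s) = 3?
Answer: 25898167/18436 ≈ 1404.8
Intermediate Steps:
C(F, h) = -13 (C(F, h) = -4 - 3*3 = -4 - 9 = -13)
H(D) = 11 (H(D) = (5 + 0) + 6 = 5 + 6 = 11)
R(O, N) = 11
-49050/36872 + 15467/R(20, 69) = -49050/36872 + 15467/11 = -49050*1/36872 + 15467*(1/11) = -24525/18436 + 15467/11 = 25898167/18436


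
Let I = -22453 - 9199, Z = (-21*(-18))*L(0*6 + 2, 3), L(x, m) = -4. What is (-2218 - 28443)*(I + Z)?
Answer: 1016841404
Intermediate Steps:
Z = -1512 (Z = -21*(-18)*(-4) = 378*(-4) = -1512)
I = -31652
(-2218 - 28443)*(I + Z) = (-2218 - 28443)*(-31652 - 1512) = -30661*(-33164) = 1016841404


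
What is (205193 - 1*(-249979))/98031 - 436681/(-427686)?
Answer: 11308522243/1996499346 ≈ 5.6642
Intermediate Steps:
(205193 - 1*(-249979))/98031 - 436681/(-427686) = (205193 + 249979)*(1/98031) - 436681*(-1/427686) = 455172*(1/98031) + 62383/61098 = 151724/32677 + 62383/61098 = 11308522243/1996499346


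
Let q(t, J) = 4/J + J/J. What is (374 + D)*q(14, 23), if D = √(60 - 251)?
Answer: 10098/23 + 27*I*√191/23 ≈ 439.04 + 16.224*I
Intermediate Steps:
q(t, J) = 1 + 4/J (q(t, J) = 4/J + 1 = 1 + 4/J)
D = I*√191 (D = √(-191) = I*√191 ≈ 13.82*I)
(374 + D)*q(14, 23) = (374 + I*√191)*((4 + 23)/23) = (374 + I*√191)*((1/23)*27) = (374 + I*√191)*(27/23) = 10098/23 + 27*I*√191/23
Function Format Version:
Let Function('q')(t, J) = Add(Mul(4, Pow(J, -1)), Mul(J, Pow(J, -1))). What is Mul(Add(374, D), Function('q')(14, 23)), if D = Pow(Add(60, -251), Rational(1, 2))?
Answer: Add(Rational(10098, 23), Mul(Rational(27, 23), I, Pow(191, Rational(1, 2)))) ≈ Add(439.04, Mul(16.224, I))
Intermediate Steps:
Function('q')(t, J) = Add(1, Mul(4, Pow(J, -1))) (Function('q')(t, J) = Add(Mul(4, Pow(J, -1)), 1) = Add(1, Mul(4, Pow(J, -1))))
D = Mul(I, Pow(191, Rational(1, 2))) (D = Pow(-191, Rational(1, 2)) = Mul(I, Pow(191, Rational(1, 2))) ≈ Mul(13.820, I))
Mul(Add(374, D), Function('q')(14, 23)) = Mul(Add(374, Mul(I, Pow(191, Rational(1, 2)))), Mul(Pow(23, -1), Add(4, 23))) = Mul(Add(374, Mul(I, Pow(191, Rational(1, 2)))), Mul(Rational(1, 23), 27)) = Mul(Add(374, Mul(I, Pow(191, Rational(1, 2)))), Rational(27, 23)) = Add(Rational(10098, 23), Mul(Rational(27, 23), I, Pow(191, Rational(1, 2))))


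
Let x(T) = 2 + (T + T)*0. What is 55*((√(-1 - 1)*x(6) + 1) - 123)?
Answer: -6710 + 110*I*√2 ≈ -6710.0 + 155.56*I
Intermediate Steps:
x(T) = 2 (x(T) = 2 + (2*T)*0 = 2 + 0 = 2)
55*((√(-1 - 1)*x(6) + 1) - 123) = 55*((√(-1 - 1)*2 + 1) - 123) = 55*((√(-2)*2 + 1) - 123) = 55*(((I*√2)*2 + 1) - 123) = 55*((2*I*√2 + 1) - 123) = 55*((1 + 2*I*√2) - 123) = 55*(-122 + 2*I*√2) = -6710 + 110*I*√2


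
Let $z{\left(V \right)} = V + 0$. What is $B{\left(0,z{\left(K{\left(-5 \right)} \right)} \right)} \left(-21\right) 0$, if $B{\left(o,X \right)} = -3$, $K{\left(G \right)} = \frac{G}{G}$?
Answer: $0$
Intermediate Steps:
$K{\left(G \right)} = 1$
$z{\left(V \right)} = V$
$B{\left(0,z{\left(K{\left(-5 \right)} \right)} \right)} \left(-21\right) 0 = \left(-3\right) \left(-21\right) 0 = 63 \cdot 0 = 0$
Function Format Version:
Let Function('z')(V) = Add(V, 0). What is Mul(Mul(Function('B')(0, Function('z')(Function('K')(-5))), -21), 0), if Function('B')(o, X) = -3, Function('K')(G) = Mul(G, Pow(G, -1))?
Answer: 0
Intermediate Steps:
Function('K')(G) = 1
Function('z')(V) = V
Mul(Mul(Function('B')(0, Function('z')(Function('K')(-5))), -21), 0) = Mul(Mul(-3, -21), 0) = Mul(63, 0) = 0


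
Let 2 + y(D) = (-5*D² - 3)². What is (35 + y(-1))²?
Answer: 9409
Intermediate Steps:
y(D) = -2 + (-3 - 5*D²)² (y(D) = -2 + (-5*D² - 3)² = -2 + (-3 - 5*D²)²)
(35 + y(-1))² = (35 + (-2 + (3 + 5*(-1)²)²))² = (35 + (-2 + (3 + 5*1)²))² = (35 + (-2 + (3 + 5)²))² = (35 + (-2 + 8²))² = (35 + (-2 + 64))² = (35 + 62)² = 97² = 9409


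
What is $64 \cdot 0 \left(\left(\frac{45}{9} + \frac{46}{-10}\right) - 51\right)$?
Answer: $0$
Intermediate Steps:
$64 \cdot 0 \left(\left(\frac{45}{9} + \frac{46}{-10}\right) - 51\right) = 0 \left(\left(45 \cdot \frac{1}{9} + 46 \left(- \frac{1}{10}\right)\right) - 51\right) = 0 \left(\left(5 - \frac{23}{5}\right) - 51\right) = 0 \left(\frac{2}{5} - 51\right) = 0 \left(- \frac{253}{5}\right) = 0$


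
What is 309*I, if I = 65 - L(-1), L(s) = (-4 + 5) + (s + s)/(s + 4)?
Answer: 19982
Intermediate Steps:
L(s) = 1 + 2*s/(4 + s) (L(s) = 1 + (2*s)/(4 + s) = 1 + 2*s/(4 + s))
I = 194/3 (I = 65 - (4 + 3*(-1))/(4 - 1) = 65 - (4 - 3)/3 = 65 - 1/3 = 65 - 1*⅓ = 65 - ⅓ = 194/3 ≈ 64.667)
309*I = 309*(194/3) = 19982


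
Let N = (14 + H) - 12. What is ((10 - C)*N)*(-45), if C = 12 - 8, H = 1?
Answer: -810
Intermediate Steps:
C = 4
N = 3 (N = (14 + 1) - 12 = 15 - 12 = 3)
((10 - C)*N)*(-45) = ((10 - 1*4)*3)*(-45) = ((10 - 4)*3)*(-45) = (6*3)*(-45) = 18*(-45) = -810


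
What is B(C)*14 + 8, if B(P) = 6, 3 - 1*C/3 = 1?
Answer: 92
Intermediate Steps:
C = 6 (C = 9 - 3*1 = 9 - 3 = 6)
B(C)*14 + 8 = 6*14 + 8 = 84 + 8 = 92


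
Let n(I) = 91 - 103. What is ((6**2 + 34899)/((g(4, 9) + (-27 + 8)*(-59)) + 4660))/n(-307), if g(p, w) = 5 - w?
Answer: -11645/23108 ≈ -0.50394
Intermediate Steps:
n(I) = -12
((6**2 + 34899)/((g(4, 9) + (-27 + 8)*(-59)) + 4660))/n(-307) = ((6**2 + 34899)/(((5 - 1*9) + (-27 + 8)*(-59)) + 4660))/(-12) = ((36 + 34899)/(((5 - 9) - 19*(-59)) + 4660))*(-1/12) = (34935/((-4 + 1121) + 4660))*(-1/12) = (34935/(1117 + 4660))*(-1/12) = (34935/5777)*(-1/12) = -11645/23108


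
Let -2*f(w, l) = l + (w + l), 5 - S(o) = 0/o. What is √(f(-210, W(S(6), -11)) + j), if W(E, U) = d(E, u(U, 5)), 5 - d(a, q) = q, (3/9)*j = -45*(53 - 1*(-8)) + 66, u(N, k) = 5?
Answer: 2*I*√1983 ≈ 89.062*I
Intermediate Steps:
S(o) = 5 (S(o) = 5 - 0/o = 5 - 1*0 = 5 + 0 = 5)
j = -8037 (j = 3*(-45*(53 - 1*(-8)) + 66) = 3*(-45*(53 + 8) + 66) = 3*(-45*61 + 66) = 3*(-2745 + 66) = 3*(-2679) = -8037)
d(a, q) = 5 - q
W(E, U) = 0 (W(E, U) = 5 - 1*5 = 5 - 5 = 0)
f(w, l) = -l - w/2 (f(w, l) = -(l + (w + l))/2 = -(l + (l + w))/2 = -(w + 2*l)/2 = -l - w/2)
√(f(-210, W(S(6), -11)) + j) = √((-1*0 - ½*(-210)) - 8037) = √((0 + 105) - 8037) = √(105 - 8037) = √(-7932) = 2*I*√1983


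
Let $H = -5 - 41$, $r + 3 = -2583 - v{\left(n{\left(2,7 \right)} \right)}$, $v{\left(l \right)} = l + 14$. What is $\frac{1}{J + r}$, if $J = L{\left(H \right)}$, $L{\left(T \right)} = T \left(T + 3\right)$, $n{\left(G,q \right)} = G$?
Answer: $- \frac{1}{624} \approx -0.0016026$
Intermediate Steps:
$v{\left(l \right)} = 14 + l$
$r = -2602$ ($r = -3 - 2599 = -2602$)
$H = -46$ ($H = -5 - 41 = -46$)
$L{\left(T \right)} = T \left(3 + T\right)$
$J = 1978$ ($J = - 46 \left(3 - 46\right) = \left(-46\right) \left(-43\right) = 1978$)
$\frac{1}{J + r} = \frac{1}{1978 - 2602} = \frac{1}{-624} = - \frac{1}{624}$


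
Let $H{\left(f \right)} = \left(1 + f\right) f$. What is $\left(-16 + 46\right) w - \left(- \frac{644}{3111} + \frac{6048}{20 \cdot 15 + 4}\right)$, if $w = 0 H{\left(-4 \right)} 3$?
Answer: $- \frac{1163722}{59109} \approx -19.688$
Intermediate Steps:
$H{\left(f \right)} = f \left(1 + f\right)$
$w = 0$ ($w = 0 \left(- 4 \left(1 - 4\right)\right) 3 = 0 \left(\left(-4\right) \left(-3\right)\right) 3 = 0 \cdot 12 \cdot 3 = 0 \cdot 3 = 0$)
$\left(-16 + 46\right) w - \left(- \frac{644}{3111} + \frac{6048}{20 \cdot 15 + 4}\right) = \left(-16 + 46\right) 0 - \left(- \frac{644}{3111} + \frac{6048}{20 \cdot 15 + 4}\right) = 30 \cdot 0 - \left(- \frac{644}{3111} + \frac{6048}{300 + 4}\right) = 0 + \left(\frac{644}{3111} - \frac{6048}{304}\right) = 0 + \left(\frac{644}{3111} - \frac{378}{19}\right) = 0 - \frac{1163722}{59109} = - \frac{1163722}{59109}$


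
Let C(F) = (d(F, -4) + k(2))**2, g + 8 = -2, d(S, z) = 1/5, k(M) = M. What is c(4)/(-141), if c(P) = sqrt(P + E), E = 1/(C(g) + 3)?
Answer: -sqrt(809)/1974 ≈ -0.014409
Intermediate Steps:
d(S, z) = 1/5
g = -10 (g = -8 - 2 = -10)
C(F) = 121/25 (C(F) = (1/5 + 2)**2 = (11/5)**2 = 121/25)
E = 25/196 (E = 1/(121/25 + 3) = 1/(196/25) = 25/196 ≈ 0.12755)
c(P) = sqrt(25/196 + P) (c(P) = sqrt(P + 25/196) = sqrt(25/196 + P))
c(4)/(-141) = (sqrt(25 + 196*4)/14)/(-141) = (sqrt(25 + 784)/14)*(-1/141) = (sqrt(809)/14)*(-1/141) = -sqrt(809)/1974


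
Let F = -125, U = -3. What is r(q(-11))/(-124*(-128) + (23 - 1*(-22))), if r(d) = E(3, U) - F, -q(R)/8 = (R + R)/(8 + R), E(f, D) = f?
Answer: 128/15917 ≈ 0.0080417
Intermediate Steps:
q(R) = -16*R/(8 + R) (q(R) = -8*(R + R)/(8 + R) = -8*2*R/(8 + R) = -16*R/(8 + R))
r(d) = 128 (r(d) = 3 - 1*(-125) = 3 + 125 = 128)
r(q(-11))/(-124*(-128) + (23 - 1*(-22))) = 128/(-124*(-128) + (23 - 1*(-22))) = 128/(15872 + (23 + 22)) = 128/(15872 + 45) = 128/15917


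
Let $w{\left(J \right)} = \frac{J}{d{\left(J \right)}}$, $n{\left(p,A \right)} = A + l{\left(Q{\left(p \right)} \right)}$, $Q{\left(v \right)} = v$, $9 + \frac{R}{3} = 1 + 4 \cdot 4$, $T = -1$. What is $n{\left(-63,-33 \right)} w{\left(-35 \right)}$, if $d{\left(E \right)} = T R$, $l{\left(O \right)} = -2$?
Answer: $- \frac{1225}{24} \approx -51.042$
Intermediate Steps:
$R = 24$ ($R = -27 + 3 \left(1 + 4 \cdot 4\right) = -27 + 3 \left(1 + 16\right) = -27 + 3 \cdot 17 = -27 + 51 = 24$)
$d{\left(E \right)} = -24$ ($d{\left(E \right)} = \left(-1\right) 24 = -24$)
$n{\left(p,A \right)} = -2 + A$ ($n{\left(p,A \right)} = A - 2 = -2 + A$)
$w{\left(J \right)} = - \frac{J}{24}$ ($w{\left(J \right)} = \frac{J}{-24} = J \left(- \frac{1}{24}\right) = - \frac{J}{24}$)
$n{\left(-63,-33 \right)} w{\left(-35 \right)} = \left(-2 - 33\right) \left(\left(- \frac{1}{24}\right) \left(-35\right)\right) = \left(-35\right) \frac{35}{24} = - \frac{1225}{24}$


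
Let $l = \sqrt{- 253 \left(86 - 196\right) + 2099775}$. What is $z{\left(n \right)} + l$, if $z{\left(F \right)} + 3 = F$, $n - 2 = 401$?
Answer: $400 + \sqrt{2127605} \approx 1858.6$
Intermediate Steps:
$n = 403$ ($n = 2 + 401 = 403$)
$z{\left(F \right)} = -3 + F$
$l = \sqrt{2127605}$ ($l = \sqrt{\left(-253\right) \left(-110\right) + 2099775} = \sqrt{27830 + 2099775} = \sqrt{2127605} \approx 1458.6$)
$z{\left(n \right)} + l = \left(-3 + 403\right) + \sqrt{2127605} = 400 + \sqrt{2127605}$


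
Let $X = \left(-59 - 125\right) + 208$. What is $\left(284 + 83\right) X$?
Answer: $8808$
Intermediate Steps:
$X = 24$ ($X = \left(-59 - 125\right) + 208 = -184 + 208 = 24$)
$\left(284 + 83\right) X = \left(284 + 83\right) 24 = 367 \cdot 24 = 8808$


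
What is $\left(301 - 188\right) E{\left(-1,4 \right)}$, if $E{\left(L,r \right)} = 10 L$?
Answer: $-1130$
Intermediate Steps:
$\left(301 - 188\right) E{\left(-1,4 \right)} = \left(301 - 188\right) 10 \left(-1\right) = 113 \left(-10\right) = -1130$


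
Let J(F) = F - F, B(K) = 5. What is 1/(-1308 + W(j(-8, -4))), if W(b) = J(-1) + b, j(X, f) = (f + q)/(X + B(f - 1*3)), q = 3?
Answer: -3/3923 ≈ -0.00076472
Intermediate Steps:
J(F) = 0
j(X, f) = (3 + f)/(5 + X) (j(X, f) = (f + 3)/(X + 5) = (3 + f)/(5 + X))
W(b) = b (W(b) = 0 + b = b)
1/(-1308 + W(j(-8, -4))) = 1/(-1308 + (3 - 4)/(5 - 8)) = 1/(-1308 - 1/(-3)) = 1/(-1308 - 1/3*(-1)) = 1/(-1308 + 1/3) = 1/(-3923/3) = -3/3923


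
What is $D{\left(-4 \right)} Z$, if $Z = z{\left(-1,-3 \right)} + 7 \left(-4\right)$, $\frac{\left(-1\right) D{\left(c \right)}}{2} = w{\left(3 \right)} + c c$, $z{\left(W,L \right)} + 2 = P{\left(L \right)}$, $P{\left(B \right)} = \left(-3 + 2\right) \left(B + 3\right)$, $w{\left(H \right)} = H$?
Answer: $1140$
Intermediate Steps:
$P{\left(B \right)} = -3 - B$ ($P{\left(B \right)} = - (3 + B) = -3 - B$)
$z{\left(W,L \right)} = -5 - L$ ($z{\left(W,L \right)} = -2 - \left(3 + L\right) = -5 - L$)
$D{\left(c \right)} = -6 - 2 c^{2}$ ($D{\left(c \right)} = - 2 \left(3 + c c\right) = - 2 \left(3 + c^{2}\right) = -6 - 2 c^{2}$)
$Z = -30$ ($Z = \left(-5 - -3\right) + 7 \left(-4\right) = \left(-5 + 3\right) - 28 = -2 - 28 = -30$)
$D{\left(-4 \right)} Z = \left(-6 - 2 \left(-4\right)^{2}\right) \left(-30\right) = \left(-6 - 32\right) \left(-30\right) = \left(-38\right) \left(-30\right) = 1140$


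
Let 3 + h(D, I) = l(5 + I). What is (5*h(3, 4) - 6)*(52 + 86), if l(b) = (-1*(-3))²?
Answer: 3312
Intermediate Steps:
l(b) = 9 (l(b) = 3² = 9)
h(D, I) = 6 (h(D, I) = -3 + 9 = 6)
(5*h(3, 4) - 6)*(52 + 86) = (5*6 - 6)*(52 + 86) = (30 - 6)*138 = 24*138 = 3312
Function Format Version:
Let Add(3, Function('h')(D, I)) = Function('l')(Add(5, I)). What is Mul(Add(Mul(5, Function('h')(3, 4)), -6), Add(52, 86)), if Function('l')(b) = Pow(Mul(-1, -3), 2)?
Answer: 3312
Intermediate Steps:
Function('l')(b) = 9 (Function('l')(b) = Pow(3, 2) = 9)
Function('h')(D, I) = 6 (Function('h')(D, I) = Add(-3, 9) = 6)
Mul(Add(Mul(5, Function('h')(3, 4)), -6), Add(52, 86)) = Mul(Add(Mul(5, 6), -6), Add(52, 86)) = Mul(Add(30, -6), 138) = Mul(24, 138) = 3312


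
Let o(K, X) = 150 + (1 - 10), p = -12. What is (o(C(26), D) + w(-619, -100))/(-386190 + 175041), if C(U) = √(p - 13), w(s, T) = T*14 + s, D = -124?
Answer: 626/70383 ≈ 0.0088942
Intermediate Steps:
w(s, T) = s + 14*T (w(s, T) = 14*T + s = s + 14*T)
C(U) = 5*I (C(U) = √(-12 - 13) = √(-25) = 5*I)
o(K, X) = 141 (o(K, X) = 150 - 9 = 141)
(o(C(26), D) + w(-619, -100))/(-386190 + 175041) = (141 + (-619 + 14*(-100)))/(-386190 + 175041) = (141 + (-619 - 1400))/(-211149) = (141 - 2019)*(-1/211149) = -1878*(-1/211149) = 626/70383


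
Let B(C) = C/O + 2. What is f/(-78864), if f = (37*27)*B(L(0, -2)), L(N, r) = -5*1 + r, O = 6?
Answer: -555/52576 ≈ -0.010556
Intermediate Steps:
L(N, r) = -5 + r
B(C) = 2 + C/6 (B(C) = C/6 + 2 = 2 + C/6)
f = 1665/2 (f = (37*27)*(2 + (-5 - 2)/6) = 999*(2 + (⅙)*(-7)) = 999*(2 - 7/6) = 999*(⅚) = 1665/2 ≈ 832.50)
f/(-78864) = (1665/2)/(-78864) = (1665/2)*(-1/78864) = -555/52576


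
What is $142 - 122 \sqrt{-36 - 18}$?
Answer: $142 - 366 i \sqrt{6} \approx 142.0 - 896.51 i$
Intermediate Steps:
$142 - 122 \sqrt{-36 - 18} = 142 - 122 \sqrt{-54} = 142 - 122 \cdot 3 i \sqrt{6} = 142 - 366 i \sqrt{6}$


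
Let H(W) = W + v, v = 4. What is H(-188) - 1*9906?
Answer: -10090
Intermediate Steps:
H(W) = 4 + W (H(W) = W + 4 = 4 + W)
H(-188) - 1*9906 = (4 - 188) - 1*9906 = -184 - 9906 = -10090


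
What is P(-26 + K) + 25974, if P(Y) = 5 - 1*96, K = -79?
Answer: 25883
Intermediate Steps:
P(Y) = -91 (P(Y) = 5 - 96 = -91)
P(-26 + K) + 25974 = -91 + 25974 = 25883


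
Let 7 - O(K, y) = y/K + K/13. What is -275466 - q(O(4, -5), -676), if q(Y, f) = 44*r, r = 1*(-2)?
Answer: -275378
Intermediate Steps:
r = -2
O(K, y) = 7 - K/13 - y/K (O(K, y) = 7 - (y/K + K/13) = 7 - (K/13 + y/K) = 7 + (-K/13 - y/K) = 7 - K/13 - y/K)
q(Y, f) = -88 (q(Y, f) = 44*(-2) = -88)
-275466 - q(O(4, -5), -676) = -275466 - 1*(-88) = -275466 + 88 = -275378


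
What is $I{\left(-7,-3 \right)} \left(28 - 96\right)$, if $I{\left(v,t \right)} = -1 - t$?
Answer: $-136$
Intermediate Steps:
$I{\left(-7,-3 \right)} \left(28 - 96\right) = \left(-1 - -3\right) \left(28 - 96\right) = \left(-1 + 3\right) \left(-68\right) = 2 \left(-68\right) = -136$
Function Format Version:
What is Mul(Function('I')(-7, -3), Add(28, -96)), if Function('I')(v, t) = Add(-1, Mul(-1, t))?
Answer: -136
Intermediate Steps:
Mul(Function('I')(-7, -3), Add(28, -96)) = Mul(Add(-1, Mul(-1, -3)), Add(28, -96)) = Mul(Add(-1, 3), -68) = Mul(2, -68) = -136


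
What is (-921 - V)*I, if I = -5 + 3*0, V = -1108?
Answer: -935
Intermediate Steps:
I = -5 (I = -5 + 0 = -5)
(-921 - V)*I = (-921 - 1*(-1108))*(-5) = (-921 + 1108)*(-5) = 187*(-5) = -935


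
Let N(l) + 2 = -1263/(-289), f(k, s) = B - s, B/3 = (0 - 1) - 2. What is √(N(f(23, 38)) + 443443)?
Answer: 8*√2002433/17 ≈ 665.92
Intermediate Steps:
B = -9 (B = 3*((0 - 1) - 2) = 3*(-1 - 2) = 3*(-3) = -9)
f(k, s) = -9 - s
N(l) = 685/289 (N(l) = -2 - 1263/(-289) = -2 - 1263*(-1/289) = -2 + 1263/289 = 685/289)
√(N(f(23, 38)) + 443443) = √(685/289 + 443443) = √(128155712/289) = 8*√2002433/17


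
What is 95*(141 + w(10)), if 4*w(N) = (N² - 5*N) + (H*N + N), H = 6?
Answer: 16245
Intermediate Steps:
w(N) = N/2 + N²/4 (w(N) = ((N² - 5*N) + (6*N + N))/4 = ((N² - 5*N) + 7*N)/4 = (N² + 2*N)/4 = N/2 + N²/4)
95*(141 + w(10)) = 95*(141 + (¼)*10*(2 + 10)) = 95*(141 + (¼)*10*12) = 95*(141 + 30) = 95*171 = 16245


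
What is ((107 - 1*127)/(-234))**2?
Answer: 100/13689 ≈ 0.0073051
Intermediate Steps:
((107 - 1*127)/(-234))**2 = ((107 - 127)*(-1/234))**2 = (-20*(-1/234))**2 = (10/117)**2 = 100/13689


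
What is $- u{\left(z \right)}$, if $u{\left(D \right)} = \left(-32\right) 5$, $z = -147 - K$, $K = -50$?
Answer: $160$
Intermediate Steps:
$z = -97$ ($z = -147 - -50 = -147 + 50 = -97$)
$u{\left(D \right)} = -160$
$- u{\left(z \right)} = \left(-1\right) \left(-160\right) = 160$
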